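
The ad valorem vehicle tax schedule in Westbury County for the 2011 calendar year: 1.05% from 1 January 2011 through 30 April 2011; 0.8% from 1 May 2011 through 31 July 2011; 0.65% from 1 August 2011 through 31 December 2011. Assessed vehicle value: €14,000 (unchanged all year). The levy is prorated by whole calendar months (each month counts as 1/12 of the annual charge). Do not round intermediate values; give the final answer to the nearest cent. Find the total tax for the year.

1 January – 30 April 2011: 4 months at 1.05% → €14,000 × 1.05% × 4/12 = €49.0000
1 May – 31 July 2011: 3 months at 0.8% → €14,000 × 0.8% × 3/12 = €28.0000
1 August – 31 December 2011: 5 months at 0.65% → €14,000 × 0.65% × 5/12 = €37.9167
Total = €114.9167

€114.92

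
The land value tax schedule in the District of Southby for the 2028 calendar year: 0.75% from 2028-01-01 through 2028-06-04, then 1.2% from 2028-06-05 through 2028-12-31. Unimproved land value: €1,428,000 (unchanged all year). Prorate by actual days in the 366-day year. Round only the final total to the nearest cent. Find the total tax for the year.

2028-01-01 to 2028-06-04: 156 days at 0.75% → €1,428,000 × 0.75% × 156/366 = €4,564.9180
2028-06-05 to 2028-12-31: 210 days at 1.2% → €1,428,000 × 1.2% × 210/366 = €9,832.1311
Total = €14,397.0492

€14,397.05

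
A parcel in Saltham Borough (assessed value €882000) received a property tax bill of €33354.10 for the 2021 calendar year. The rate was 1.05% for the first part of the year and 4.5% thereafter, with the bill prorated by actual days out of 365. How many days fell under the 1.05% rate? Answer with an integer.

Let d = days at the first rate; then 365 − d days at the second rate.
€882000 × [1.05%·d + 4.5%·(365−d)] / 365 = €33354.10
Solving gives d = 76, so the new rate took effect on 18 March 2021.

76 days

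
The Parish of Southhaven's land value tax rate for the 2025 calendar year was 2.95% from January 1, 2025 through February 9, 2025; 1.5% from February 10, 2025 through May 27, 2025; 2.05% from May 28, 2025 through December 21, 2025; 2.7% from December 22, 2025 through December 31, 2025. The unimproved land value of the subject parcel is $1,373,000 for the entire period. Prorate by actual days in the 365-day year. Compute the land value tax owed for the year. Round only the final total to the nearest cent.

$27,531.47

January 1 – February 9, 2025: 40 days at 2.95% → $1,373,000 × 2.95% × 40/365 = $4,438.7397
February 10 – May 27, 2025: 107 days at 1.5% → $1,373,000 × 1.5% × 107/365 = $6,037.4384
May 28 – December 21, 2025: 208 days at 2.05% → $1,373,000 × 2.05% × 208/365 = $16,039.6493
December 22 – December 31, 2025: 10 days at 2.7% → $1,373,000 × 2.7% × 10/365 = $1,015.6438
Total = $27,531.4712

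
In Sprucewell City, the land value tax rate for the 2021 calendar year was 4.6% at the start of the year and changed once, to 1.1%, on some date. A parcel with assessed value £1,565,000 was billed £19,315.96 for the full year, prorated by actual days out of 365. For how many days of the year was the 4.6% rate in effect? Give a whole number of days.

14 days

Let d = days at the first rate; then 365 − d days at the second rate.
£1,565,000 × [4.6%·d + 1.1%·(365−d)] / 365 = £19,315.96
Solving gives d = 14, so the new rate took effect on January 15, 2021.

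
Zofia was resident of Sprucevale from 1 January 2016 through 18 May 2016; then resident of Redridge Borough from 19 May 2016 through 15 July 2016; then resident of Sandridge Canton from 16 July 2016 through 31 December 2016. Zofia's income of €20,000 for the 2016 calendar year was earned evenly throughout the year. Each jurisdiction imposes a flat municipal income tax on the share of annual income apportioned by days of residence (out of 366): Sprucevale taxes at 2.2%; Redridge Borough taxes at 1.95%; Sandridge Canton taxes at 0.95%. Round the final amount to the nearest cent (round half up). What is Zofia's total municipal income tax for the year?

Sprucevale, 1 January – 18 May 2016: 139 days → €20,000 × 2.2% × 139/366 = €167.1038
Redridge Borough, 19 May – 15 July 2016: 58 days → €20,000 × 1.95% × 58/366 = €61.8033
Sandridge Canton, 16 July – 31 December 2016: 169 days → €20,000 × 0.95% × 169/366 = €87.7322
Total = €316.6393

€316.64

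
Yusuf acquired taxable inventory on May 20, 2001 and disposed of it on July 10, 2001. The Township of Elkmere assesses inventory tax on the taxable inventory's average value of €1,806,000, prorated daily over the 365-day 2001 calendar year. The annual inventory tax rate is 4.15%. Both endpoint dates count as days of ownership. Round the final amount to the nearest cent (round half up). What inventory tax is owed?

€10,677.67

Days held (May 20 – July 10, 2001): 52 out of 365
Tax = €1,806,000 × 4.15% × 52/365 = €10,677.6658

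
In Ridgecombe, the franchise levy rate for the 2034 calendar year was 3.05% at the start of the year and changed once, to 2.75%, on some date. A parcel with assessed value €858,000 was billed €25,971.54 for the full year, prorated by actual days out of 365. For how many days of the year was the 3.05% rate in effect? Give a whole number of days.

337 days

Let d = days at the first rate; then 365 − d days at the second rate.
€858,000 × [3.05%·d + 2.75%·(365−d)] / 365 = €25,971.54
Solving gives d = 337, so the new rate took effect on December 4, 2034.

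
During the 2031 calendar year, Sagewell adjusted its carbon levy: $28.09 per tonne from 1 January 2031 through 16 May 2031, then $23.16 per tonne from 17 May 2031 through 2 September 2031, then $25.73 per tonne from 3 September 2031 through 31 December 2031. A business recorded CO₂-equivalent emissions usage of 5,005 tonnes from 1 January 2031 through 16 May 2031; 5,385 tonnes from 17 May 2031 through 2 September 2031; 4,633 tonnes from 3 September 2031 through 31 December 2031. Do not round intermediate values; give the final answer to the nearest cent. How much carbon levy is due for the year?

$384,514.14

1 January – 16 May 2031: 5,005 tonnes at $28.09/tonne → $140,590.45
17 May – 2 September 2031: 5,385 tonnes at $23.16/tonne → $124,716.60
3 September – 31 December 2031: 4,633 tonnes at $25.73/tonne → $119,207.09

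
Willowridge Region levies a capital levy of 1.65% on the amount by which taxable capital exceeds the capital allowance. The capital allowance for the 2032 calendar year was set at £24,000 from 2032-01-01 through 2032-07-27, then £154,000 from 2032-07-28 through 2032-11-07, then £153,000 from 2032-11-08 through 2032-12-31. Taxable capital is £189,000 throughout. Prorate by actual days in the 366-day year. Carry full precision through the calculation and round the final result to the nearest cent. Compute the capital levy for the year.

2032-01-01 to 2032-07-27: 209 days, exemption £24,000 → (£189,000 − £24,000) × 1.65% × 209/366 = £1,554.6516
2032-07-28 to 2032-11-07: 103 days, exemption £154,000 → (£189,000 − £154,000) × 1.65% × 103/366 = £162.5205
2032-11-08 to 2032-12-31: 54 days, exemption £153,000 → (£189,000 − £153,000) × 1.65% × 54/366 = £87.6393
Total = £1,804.8115

£1,804.81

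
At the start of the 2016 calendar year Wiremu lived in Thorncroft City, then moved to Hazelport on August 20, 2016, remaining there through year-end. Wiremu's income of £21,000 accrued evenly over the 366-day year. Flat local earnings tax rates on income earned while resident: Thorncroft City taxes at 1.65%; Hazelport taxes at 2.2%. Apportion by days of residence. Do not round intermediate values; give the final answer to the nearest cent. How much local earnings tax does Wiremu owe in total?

Thorncroft City, January 1 – August 19, 2016: 232 days → £21,000 × 1.65% × 232/366 = £219.6393
Hazelport, August 20 – December 31, 2016: 134 days → £21,000 × 2.2% × 134/366 = £169.1475
Total = £388.7869

£388.79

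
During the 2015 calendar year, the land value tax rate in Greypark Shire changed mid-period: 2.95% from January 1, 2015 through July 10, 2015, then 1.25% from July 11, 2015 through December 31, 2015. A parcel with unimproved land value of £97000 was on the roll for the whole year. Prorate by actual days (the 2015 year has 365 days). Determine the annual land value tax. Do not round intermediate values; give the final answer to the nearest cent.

January 1 – July 10, 2015: 191 days at 2.95% → £97000 × 2.95% × 191/365 = £1497.3877
July 11 – December 31, 2015: 174 days at 1.25% → £97000 × 1.25% × 174/365 = £578.0137
Total = £2075.4014

£2075.40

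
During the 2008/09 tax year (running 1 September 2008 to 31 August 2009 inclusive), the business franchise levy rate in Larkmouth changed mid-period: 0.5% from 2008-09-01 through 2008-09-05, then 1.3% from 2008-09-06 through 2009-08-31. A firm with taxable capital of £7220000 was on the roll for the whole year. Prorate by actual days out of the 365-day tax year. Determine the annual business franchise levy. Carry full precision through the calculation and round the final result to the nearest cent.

2008-09-01 to 2008-09-05: 5 days at 0.5% → £7220000 × 0.5% × 5/365 = £494.5205
2008-09-06 to 2009-08-31: 360 days at 1.3% → £7220000 × 1.3% × 360/365 = £92574.2466
Total = £93068.7671

£93068.77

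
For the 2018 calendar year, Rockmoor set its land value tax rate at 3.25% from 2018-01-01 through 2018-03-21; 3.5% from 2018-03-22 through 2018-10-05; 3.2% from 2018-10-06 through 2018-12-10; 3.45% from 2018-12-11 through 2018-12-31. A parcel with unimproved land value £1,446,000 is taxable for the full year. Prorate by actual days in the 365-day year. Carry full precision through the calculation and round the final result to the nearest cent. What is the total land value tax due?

£48,991.67

2018-01-01 to 2018-03-21: 80 days at 3.25% → £1,446,000 × 3.25% × 80/365 = £10,300.2740
2018-03-22 to 2018-10-05: 198 days at 3.5% → £1,446,000 × 3.5% × 198/365 = £27,454.1918
2018-10-06 to 2018-12-10: 66 days at 3.2% → £1,446,000 × 3.2% × 66/365 = £8,366.9918
2018-12-11 to 2018-12-31: 21 days at 3.45% → £1,446,000 × 3.45% × 21/365 = £2,870.2110
Total = £48,991.6685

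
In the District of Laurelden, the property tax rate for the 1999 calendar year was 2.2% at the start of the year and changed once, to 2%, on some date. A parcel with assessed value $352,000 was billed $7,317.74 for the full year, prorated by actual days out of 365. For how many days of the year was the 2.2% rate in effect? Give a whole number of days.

Let d = days at the first rate; then 365 − d days at the second rate.
$352,000 × [2.2%·d + 2%·(365−d)] / 365 = $7,317.74
Solving gives d = 144, so the new rate took effect on 25 May 1999.

144 days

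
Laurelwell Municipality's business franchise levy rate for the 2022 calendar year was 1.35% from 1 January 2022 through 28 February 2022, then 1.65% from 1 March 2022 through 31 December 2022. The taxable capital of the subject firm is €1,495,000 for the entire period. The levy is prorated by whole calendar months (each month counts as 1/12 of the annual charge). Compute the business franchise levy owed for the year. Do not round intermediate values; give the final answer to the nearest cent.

1 January – 28 February 2022: 2 months at 1.35% → €1,495,000 × 1.35% × 2/12 = €3,363.7500
1 March – 31 December 2022: 10 months at 1.65% → €1,495,000 × 1.65% × 10/12 = €20,556.2500
Total = €23,920.0000

€23,920.00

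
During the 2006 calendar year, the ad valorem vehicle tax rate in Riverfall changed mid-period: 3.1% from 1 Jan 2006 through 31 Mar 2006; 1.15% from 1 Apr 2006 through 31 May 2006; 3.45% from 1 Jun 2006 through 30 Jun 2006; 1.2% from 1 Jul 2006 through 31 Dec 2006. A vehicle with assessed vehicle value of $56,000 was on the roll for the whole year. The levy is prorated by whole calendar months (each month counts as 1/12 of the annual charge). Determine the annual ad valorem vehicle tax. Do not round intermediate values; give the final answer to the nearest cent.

$1,038.33

1 Jan – 31 Mar 2006: 3 months at 3.1% → $56,000 × 3.1% × 3/12 = $434.0000
1 Apr – 31 May 2006: 2 months at 1.15% → $56,000 × 1.15% × 2/12 = $107.3333
1 Jun – 30 Jun 2006: 1 month at 3.45% → $56,000 × 3.45% × 1/12 = $161.0000
1 Jul – 31 Dec 2006: 6 months at 1.2% → $56,000 × 1.2% × 6/12 = $336.0000
Total = $1,038.3333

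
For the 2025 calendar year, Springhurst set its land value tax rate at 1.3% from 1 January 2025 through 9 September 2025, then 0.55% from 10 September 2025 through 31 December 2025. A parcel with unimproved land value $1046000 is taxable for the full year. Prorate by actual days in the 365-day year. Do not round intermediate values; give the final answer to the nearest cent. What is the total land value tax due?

$11169.27

1 January – 9 September 2025: 252 days at 1.3% → $1046000 × 1.3% × 252/365 = $9388.2082
10 September – 31 December 2025: 113 days at 0.55% → $1046000 × 0.55% × 113/365 = $1781.0658
Total = $11169.2740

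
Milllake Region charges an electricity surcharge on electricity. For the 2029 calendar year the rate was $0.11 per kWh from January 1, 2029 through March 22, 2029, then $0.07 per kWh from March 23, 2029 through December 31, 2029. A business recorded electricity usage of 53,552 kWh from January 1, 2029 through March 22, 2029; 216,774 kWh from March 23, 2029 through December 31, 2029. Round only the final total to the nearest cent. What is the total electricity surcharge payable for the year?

$21,064.90

January 1 – March 22, 2029: 53,552 kWh at $0.11/kWh → $5,890.72
March 23 – December 31, 2029: 216,774 kWh at $0.07/kWh → $15,174.18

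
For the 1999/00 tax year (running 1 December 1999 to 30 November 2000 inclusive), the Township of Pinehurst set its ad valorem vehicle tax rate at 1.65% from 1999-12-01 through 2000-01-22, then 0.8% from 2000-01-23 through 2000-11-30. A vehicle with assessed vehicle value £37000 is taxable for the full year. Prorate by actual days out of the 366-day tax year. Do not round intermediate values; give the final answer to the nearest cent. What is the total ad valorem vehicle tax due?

1999-12-01 to 2000-01-22: 53 days at 1.65% → £37000 × 1.65% × 53/366 = £88.4057
2000-01-23 to 2000-11-30: 313 days at 0.8% → £37000 × 0.8% × 313/366 = £253.1366
Total = £341.5423

£341.54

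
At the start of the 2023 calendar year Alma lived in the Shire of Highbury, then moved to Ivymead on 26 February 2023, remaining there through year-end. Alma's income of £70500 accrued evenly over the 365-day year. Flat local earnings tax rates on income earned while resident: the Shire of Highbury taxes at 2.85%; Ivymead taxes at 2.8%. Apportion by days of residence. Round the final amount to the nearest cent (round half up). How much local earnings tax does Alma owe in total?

The Shire of Highbury, 1 January – 25 February 2023: 56 days → £70500 × 2.85% × 56/365 = £308.2685
Ivymead, 26 February – 31 December 2023: 309 days → £70500 × 2.8% × 309/365 = £1671.1397
Total = £1979.4082

£1979.41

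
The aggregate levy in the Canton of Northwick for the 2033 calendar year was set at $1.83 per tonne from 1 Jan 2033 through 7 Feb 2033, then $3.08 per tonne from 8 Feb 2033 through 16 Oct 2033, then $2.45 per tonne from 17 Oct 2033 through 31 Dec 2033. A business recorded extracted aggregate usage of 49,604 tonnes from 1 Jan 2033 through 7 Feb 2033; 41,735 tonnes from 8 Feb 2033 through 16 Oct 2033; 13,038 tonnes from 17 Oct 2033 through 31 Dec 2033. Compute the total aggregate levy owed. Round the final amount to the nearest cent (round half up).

$251,262.22

1 Jan – 7 Feb 2033: 49,604 tonnes at $1.83/tonne → $90,775.32
8 Feb – 16 Oct 2033: 41,735 tonnes at $3.08/tonne → $128,543.80
17 Oct – 31 Dec 2033: 13,038 tonnes at $2.45/tonne → $31,943.10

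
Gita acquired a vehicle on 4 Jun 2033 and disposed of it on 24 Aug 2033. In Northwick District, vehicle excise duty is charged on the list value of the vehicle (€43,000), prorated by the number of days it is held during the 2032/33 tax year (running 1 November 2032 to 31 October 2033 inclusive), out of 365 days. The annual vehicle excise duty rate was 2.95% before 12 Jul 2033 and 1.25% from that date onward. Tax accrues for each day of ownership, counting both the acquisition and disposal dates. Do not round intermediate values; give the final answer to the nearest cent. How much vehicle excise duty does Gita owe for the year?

4 Jun – 11 Jul 2033: 38 days at 2.95% → €43,000 × 2.95% × 38/365 = €132.0630
12 Jul – 24 Aug 2033: 44 days at 1.25% → €43,000 × 1.25% × 44/365 = €64.7945
Total = €196.8575

€196.86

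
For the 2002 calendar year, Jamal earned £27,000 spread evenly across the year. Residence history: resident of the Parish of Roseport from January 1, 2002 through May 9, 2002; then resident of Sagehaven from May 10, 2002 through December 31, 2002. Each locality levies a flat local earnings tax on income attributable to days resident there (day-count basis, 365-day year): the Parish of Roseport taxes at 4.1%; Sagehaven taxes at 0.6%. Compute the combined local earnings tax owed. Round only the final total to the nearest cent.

£495.99

The Parish of Roseport, January 1 – May 9, 2002: 129 days → £27,000 × 4.1% × 129/365 = £391.2411
Sagehaven, May 10 – December 31, 2002: 236 days → £27,000 × 0.6% × 236/365 = £104.7452
Total = £495.9863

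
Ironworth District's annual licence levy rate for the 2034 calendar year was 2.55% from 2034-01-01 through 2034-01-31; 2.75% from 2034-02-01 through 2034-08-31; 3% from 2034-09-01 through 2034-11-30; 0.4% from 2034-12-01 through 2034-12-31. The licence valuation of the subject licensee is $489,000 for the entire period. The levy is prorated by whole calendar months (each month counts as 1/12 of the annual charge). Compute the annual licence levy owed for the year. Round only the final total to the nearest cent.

$12,714.00

2034-01-01 to 2034-01-31: 1 month at 2.55% → $489,000 × 2.55% × 1/12 = $1,039.1250
2034-02-01 to 2034-08-31: 7 months at 2.75% → $489,000 × 2.75% × 7/12 = $7,844.3750
2034-09-01 to 2034-11-30: 3 months at 3% → $489,000 × 3% × 3/12 = $3,667.5000
2034-12-01 to 2034-12-31: 1 month at 0.4% → $489,000 × 0.4% × 1/12 = $163.0000
Total = $12,714.0000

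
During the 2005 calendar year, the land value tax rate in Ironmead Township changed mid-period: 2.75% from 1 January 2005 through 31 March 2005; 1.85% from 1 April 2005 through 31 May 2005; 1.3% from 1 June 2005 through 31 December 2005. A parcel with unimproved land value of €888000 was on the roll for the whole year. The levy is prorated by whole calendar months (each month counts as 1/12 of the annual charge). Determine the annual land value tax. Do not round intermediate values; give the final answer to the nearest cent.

€15577.00

1 January – 31 March 2005: 3 months at 2.75% → €888000 × 2.75% × 3/12 = €6105.0000
1 April – 31 May 2005: 2 months at 1.85% → €888000 × 1.85% × 2/12 = €2738.0000
1 June – 31 December 2005: 7 months at 1.3% → €888000 × 1.3% × 7/12 = €6734.0000
Total = €15577.0000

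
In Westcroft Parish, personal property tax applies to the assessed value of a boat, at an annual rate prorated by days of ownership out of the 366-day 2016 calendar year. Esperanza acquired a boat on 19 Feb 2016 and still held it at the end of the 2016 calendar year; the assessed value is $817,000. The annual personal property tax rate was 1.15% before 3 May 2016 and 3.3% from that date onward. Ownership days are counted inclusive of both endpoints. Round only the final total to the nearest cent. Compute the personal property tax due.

19 Feb – 2 May 2016: 74 days at 1.15% → $817,000 × 1.15% × 74/366 = $1,899.6366
3 May – 31 Dec 2016: 243 days at 3.3% → $817,000 × 3.3% × 243/366 = $17,900.3361
Total = $19,799.9727

$19,799.97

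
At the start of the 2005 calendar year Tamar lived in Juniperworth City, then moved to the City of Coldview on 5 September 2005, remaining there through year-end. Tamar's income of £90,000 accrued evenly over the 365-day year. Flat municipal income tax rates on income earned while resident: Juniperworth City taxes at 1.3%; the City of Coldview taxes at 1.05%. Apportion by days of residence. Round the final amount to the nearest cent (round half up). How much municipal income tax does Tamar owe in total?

£1,097.26

Juniperworth City, 1 January – 4 September 2005: 247 days → £90,000 × 1.3% × 247/365 = £791.7534
The City of Coldview, 5 September – 31 December 2005: 118 days → £90,000 × 1.05% × 118/365 = £305.5068
Total = £1,097.2603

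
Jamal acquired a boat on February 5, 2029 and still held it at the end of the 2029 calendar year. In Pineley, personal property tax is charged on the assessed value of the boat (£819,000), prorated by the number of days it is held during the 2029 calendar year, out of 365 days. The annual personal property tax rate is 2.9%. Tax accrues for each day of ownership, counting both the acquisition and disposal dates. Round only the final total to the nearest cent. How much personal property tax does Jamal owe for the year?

Days held (February 5 – December 31, 2029): 330 out of 365
Tax = £819,000 × 2.9% × 330/365 = £21,473.5068

£21,473.51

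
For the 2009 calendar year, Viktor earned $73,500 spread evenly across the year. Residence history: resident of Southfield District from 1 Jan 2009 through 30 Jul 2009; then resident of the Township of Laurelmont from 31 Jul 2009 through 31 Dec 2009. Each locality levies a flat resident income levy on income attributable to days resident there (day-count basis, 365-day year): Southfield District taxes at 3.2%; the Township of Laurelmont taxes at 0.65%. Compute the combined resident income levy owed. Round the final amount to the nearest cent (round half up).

$1,561.22

Southfield District, 1 Jan – 30 Jul 2009: 211 days → $73,500 × 3.2% × 211/365 = $1,359.6493
The Township of Laurelmont, 31 Jul – 31 Dec 2009: 154 days → $73,500 × 0.65% × 154/365 = $201.5712
Total = $1,561.2205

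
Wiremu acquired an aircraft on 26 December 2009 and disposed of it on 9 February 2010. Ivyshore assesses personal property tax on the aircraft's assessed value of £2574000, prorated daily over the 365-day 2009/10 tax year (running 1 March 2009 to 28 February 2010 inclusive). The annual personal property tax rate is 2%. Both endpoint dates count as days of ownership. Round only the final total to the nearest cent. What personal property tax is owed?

£6487.89

Days held (26 December 2009 – 9 February 2010): 46 out of 365
Tax = £2574000 × 2% × 46/365 = £6487.8904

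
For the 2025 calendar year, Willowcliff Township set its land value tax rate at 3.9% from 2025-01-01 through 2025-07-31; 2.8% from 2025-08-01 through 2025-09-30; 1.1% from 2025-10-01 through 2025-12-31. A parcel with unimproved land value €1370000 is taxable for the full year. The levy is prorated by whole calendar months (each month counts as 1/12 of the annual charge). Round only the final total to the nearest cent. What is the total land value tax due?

2025-01-01 to 2025-07-31: 7 months at 3.9% → €1370000 × 3.9% × 7/12 = €31167.5000
2025-08-01 to 2025-09-30: 2 months at 2.8% → €1370000 × 2.8% × 2/12 = €6393.3333
2025-10-01 to 2025-12-31: 3 months at 1.1% → €1370000 × 1.1% × 3/12 = €3767.5000
Total = €41328.3333

€41328.33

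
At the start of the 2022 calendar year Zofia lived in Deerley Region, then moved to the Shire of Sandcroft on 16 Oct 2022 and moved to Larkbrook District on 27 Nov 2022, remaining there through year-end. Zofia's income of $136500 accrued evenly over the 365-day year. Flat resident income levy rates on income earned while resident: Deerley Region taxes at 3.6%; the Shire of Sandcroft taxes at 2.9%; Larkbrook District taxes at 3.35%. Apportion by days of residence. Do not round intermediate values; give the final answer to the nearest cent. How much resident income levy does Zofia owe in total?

Deerley Region, 1 Jan – 15 Oct 2022: 288 days → $136500 × 3.6% × 288/365 = $3877.3479
The Shire of Sandcroft, 16 Oct – 26 Nov 2022: 42 days → $136500 × 2.9% × 42/365 = $455.4986
Larkbrook District, 27 Nov – 31 Dec 2022: 35 days → $136500 × 3.35% × 35/365 = $438.4829
Total = $4771.3295

$4771.33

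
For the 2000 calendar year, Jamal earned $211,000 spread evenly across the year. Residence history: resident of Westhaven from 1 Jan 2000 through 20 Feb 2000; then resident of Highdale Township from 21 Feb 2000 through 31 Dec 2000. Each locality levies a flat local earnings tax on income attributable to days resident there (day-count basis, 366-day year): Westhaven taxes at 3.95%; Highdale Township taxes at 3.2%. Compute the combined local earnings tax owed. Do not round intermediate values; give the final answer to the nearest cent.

$6,972.51

Westhaven, 1 Jan – 20 Feb 2000: 51 days → $211,000 × 3.95% × 51/366 = $1,161.3648
Highdale Township, 21 Feb – 31 Dec 2000: 315 days → $211,000 × 3.2% × 315/366 = $5,811.1475
Total = $6,972.5123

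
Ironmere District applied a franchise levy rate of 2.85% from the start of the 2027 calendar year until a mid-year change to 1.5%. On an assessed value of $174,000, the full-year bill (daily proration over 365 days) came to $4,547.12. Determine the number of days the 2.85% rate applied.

301 days

Let d = days at the first rate; then 365 − d days at the second rate.
$174,000 × [2.85%·d + 1.5%·(365−d)] / 365 = $4,547.12
Solving gives d = 301, so the new rate took effect on 29 October 2027.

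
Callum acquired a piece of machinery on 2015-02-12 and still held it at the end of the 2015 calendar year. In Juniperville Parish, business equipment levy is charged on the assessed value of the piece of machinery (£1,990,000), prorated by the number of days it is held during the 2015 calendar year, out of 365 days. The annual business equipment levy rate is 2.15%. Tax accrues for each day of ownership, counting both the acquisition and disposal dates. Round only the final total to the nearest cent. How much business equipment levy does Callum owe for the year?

£37,861.79

Days held (2015-02-12 to 2015-12-31): 323 out of 365
Tax = £1,990,000 × 2.15% × 323/365 = £37,861.7945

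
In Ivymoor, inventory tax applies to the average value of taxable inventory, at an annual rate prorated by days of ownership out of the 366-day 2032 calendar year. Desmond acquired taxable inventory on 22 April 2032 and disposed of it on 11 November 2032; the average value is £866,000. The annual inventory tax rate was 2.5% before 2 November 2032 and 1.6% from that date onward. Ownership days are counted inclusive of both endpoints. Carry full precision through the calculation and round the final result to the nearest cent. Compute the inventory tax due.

22 April – 1 November 2032: 194 days at 2.5% → £866,000 × 2.5% × 194/366 = £11,475.6831
2 November – 11 November 2032: 10 days at 1.6% → £866,000 × 1.6% × 10/366 = £378.5792
Total = £11,854.2623

£11,854.26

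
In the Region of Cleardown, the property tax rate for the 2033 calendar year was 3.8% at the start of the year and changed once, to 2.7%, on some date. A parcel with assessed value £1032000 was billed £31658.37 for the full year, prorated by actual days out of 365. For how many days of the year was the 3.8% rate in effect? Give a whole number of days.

Let d = days at the first rate; then 365 − d days at the second rate.
£1032000 × [3.8%·d + 2.7%·(365−d)] / 365 = £31658.37
Solving gives d = 122, so the new rate took effect on May 3, 2033.

122 days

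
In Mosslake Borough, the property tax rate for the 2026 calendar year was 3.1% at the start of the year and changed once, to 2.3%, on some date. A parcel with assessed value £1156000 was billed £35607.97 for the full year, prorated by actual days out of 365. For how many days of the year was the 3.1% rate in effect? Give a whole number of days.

Let d = days at the first rate; then 365 − d days at the second rate.
£1156000 × [3.1%·d + 2.3%·(365−d)] / 365 = £35607.97
Solving gives d = 356, so the new rate took effect on December 23, 2026.

356 days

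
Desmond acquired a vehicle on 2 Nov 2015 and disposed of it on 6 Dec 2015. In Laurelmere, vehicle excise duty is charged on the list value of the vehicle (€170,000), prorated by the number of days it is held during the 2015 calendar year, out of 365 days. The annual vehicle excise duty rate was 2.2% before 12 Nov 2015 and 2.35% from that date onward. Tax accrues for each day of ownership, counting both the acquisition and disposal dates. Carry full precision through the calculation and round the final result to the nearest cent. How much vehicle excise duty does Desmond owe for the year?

2 Nov – 11 Nov 2015: 10 days at 2.2% → €170,000 × 2.2% × 10/365 = €102.4658
12 Nov – 6 Dec 2015: 25 days at 2.35% → €170,000 × 2.35% × 25/365 = €273.6301
Total = €376.0959

€376.10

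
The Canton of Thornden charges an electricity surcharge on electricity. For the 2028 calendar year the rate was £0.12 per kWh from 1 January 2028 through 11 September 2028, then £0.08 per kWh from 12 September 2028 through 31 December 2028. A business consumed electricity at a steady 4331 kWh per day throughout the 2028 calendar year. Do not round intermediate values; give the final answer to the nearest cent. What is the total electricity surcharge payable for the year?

1 January – 11 September 2028: 255 days × 4331 kWh/day = 1,104,405 kWh at £0.12/kWh → £132,528.60
12 September – 31 December 2028: 111 days × 4331 kWh/day = 480,741 kWh at £0.08/kWh → £38,459.28

£170,987.88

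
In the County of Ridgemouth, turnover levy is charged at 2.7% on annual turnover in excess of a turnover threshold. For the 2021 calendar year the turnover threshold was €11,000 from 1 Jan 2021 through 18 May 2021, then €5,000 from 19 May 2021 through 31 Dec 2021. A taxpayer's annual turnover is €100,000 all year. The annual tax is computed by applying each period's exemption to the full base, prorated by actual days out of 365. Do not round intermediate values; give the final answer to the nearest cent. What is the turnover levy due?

€2,503.75

1 Jan – 18 May 2021: 138 days, exemption €11,000 → (€100,000 − €11,000) × 2.7% × 138/365 = €908.5315
19 May – 31 Dec 2021: 227 days, exemption €5,000 → (€100,000 − €5,000) × 2.7% × 227/365 = €1,595.2192
Total = €2,503.7507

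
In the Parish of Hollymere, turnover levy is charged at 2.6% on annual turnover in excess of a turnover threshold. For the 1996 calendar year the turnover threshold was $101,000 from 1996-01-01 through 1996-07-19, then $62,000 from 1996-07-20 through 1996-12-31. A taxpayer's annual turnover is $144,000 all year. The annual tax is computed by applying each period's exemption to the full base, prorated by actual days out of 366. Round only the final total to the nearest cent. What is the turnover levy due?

$1,575.13

1996-01-01 to 1996-07-19: 201 days, exemption $101,000 → ($144,000 − $101,000) × 2.6% × 201/366 = $613.9836
1996-07-20 to 1996-12-31: 165 days, exemption $62,000 → ($144,000 − $62,000) × 2.6% × 165/366 = $961.1475
Total = $1,575.1311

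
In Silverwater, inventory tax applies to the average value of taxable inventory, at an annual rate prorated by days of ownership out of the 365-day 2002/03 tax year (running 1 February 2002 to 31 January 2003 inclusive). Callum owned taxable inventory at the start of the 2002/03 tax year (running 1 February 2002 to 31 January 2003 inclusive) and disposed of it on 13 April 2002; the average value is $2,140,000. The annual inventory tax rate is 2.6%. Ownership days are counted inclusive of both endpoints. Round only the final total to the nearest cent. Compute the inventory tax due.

Days held (1 February – 13 April 2002): 72 out of 365
Tax = $2,140,000 × 2.6% × 72/365 = $10,975.5616

$10,975.56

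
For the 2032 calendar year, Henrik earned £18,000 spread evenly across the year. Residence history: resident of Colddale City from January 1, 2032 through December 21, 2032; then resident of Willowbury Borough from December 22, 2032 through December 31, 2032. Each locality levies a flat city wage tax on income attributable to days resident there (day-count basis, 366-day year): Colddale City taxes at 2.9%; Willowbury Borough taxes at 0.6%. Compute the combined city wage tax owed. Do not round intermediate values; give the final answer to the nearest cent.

Colddale City, January 1 – December 21, 2032: 356 days → £18,000 × 2.9% × 356/366 = £507.7377
Willowbury Borough, December 22 – December 31, 2032: 10 days → £18,000 × 0.6% × 10/366 = £2.9508
Total = £510.6885

£510.69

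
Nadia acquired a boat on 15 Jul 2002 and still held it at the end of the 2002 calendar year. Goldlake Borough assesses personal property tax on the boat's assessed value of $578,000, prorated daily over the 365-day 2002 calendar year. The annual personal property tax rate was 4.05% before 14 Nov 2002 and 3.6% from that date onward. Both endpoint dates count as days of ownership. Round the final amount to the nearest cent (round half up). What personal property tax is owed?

$10,560.77

15 Jul – 13 Nov 2002: 122 days at 4.05% → $578,000 × 4.05% × 122/365 = $7,824.3781
14 Nov – 31 Dec 2002: 48 days at 3.6% → $578,000 × 3.6% × 48/365 = $2,736.3945
Total = $10,560.7726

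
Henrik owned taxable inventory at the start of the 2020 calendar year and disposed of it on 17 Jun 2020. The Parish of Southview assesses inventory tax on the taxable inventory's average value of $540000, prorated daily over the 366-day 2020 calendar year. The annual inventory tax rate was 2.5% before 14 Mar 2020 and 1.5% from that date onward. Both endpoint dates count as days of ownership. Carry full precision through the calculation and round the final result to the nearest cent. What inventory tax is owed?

$4817.21

1 Jan – 13 Mar 2020: 73 days at 2.5% → $540000 × 2.5% × 73/366 = $2692.6230
14 Mar – 17 Jun 2020: 96 days at 1.5% → $540000 × 1.5% × 96/366 = $2124.5902
Total = $4817.2131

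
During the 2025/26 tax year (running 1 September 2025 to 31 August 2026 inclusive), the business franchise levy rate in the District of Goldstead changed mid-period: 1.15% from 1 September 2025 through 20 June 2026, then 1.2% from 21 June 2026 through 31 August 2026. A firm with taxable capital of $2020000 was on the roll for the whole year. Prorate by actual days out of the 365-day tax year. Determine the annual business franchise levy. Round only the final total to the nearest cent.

1 September 2025 – 20 June 2026: 293 days at 1.15% → $2020000 × 1.15% × 293/365 = $18647.6438
21 June – 31 August 2026: 72 days at 1.2% → $2020000 × 1.2% × 72/365 = $4781.5890
Total = $23429.2329

$23429.23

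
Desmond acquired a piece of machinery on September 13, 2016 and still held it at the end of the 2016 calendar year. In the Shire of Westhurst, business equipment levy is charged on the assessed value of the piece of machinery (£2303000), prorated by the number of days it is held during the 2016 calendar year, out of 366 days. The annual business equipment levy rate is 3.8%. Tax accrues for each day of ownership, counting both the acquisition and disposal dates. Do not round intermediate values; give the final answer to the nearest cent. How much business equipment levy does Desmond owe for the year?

Days held (September 13 – December 31, 2016): 110 out of 366
Tax = £2303000 × 3.8% × 110/366 = £26302.0219

£26302.02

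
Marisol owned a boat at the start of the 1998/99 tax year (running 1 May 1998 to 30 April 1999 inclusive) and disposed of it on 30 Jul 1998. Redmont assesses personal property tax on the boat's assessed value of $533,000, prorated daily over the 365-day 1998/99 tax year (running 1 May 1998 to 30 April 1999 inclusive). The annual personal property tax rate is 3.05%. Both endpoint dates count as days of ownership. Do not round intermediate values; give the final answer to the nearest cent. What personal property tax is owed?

Days held (1 May – 30 Jul 1998): 91 out of 365
Tax = $533,000 × 3.05% × 91/365 = $4,052.9904

$4,052.99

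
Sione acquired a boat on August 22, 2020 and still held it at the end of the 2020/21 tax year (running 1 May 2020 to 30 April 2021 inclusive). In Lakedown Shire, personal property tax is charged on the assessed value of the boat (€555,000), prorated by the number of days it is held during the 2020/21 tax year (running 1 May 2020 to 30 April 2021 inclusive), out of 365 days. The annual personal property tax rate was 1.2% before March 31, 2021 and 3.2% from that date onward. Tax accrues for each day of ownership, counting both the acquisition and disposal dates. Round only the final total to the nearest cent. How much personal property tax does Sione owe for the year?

August 22, 2020 – March 30, 2021: 221 days at 1.2% → €555,000 × 1.2% × 221/365 = €4,032.4932
March 31 – April 30, 2021: 31 days at 3.2% → €555,000 × 3.2% × 31/365 = €1,508.3836
Total = €5,540.8767

€5,540.88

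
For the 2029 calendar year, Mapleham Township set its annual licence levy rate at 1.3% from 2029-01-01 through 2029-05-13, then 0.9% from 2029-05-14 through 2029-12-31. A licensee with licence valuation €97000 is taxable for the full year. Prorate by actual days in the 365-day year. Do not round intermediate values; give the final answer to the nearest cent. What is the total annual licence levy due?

€1014.38

2029-01-01 to 2029-05-13: 133 days at 1.3% → €97000 × 1.3% × 133/365 = €459.4877
2029-05-14 to 2029-12-31: 232 days at 0.9% → €97000 × 0.9% × 232/365 = €554.8932
Total = €1014.3808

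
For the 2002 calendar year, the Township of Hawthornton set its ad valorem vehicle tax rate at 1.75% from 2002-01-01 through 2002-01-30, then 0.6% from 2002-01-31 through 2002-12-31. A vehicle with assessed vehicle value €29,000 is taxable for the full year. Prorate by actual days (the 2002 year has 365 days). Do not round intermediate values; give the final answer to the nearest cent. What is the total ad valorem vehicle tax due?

€201.41

2002-01-01 to 2002-01-30: 30 days at 1.75% → €29,000 × 1.75% × 30/365 = €41.7123
2002-01-31 to 2002-12-31: 335 days at 0.6% → €29,000 × 0.6% × 335/365 = €159.6986
Total = €201.4110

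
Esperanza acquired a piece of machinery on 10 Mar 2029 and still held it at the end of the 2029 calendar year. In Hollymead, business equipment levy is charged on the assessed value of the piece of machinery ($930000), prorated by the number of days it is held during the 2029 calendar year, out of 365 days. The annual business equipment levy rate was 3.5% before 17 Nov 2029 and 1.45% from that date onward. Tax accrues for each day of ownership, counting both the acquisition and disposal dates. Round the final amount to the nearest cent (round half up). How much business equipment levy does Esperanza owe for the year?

10 Mar – 16 Nov 2029: 252 days at 3.5% → $930000 × 3.5% × 252/365 = $22472.8767
17 Nov – 31 Dec 2029: 45 days at 1.45% → $930000 × 1.45% × 45/365 = $1662.5342
Total = $24135.4110

$24135.41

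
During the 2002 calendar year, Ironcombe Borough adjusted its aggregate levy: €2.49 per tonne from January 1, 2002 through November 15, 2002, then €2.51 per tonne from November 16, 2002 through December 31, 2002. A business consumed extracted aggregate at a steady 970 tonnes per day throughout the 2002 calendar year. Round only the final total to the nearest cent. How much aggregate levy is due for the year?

€882,476.90

January 1 – November 15, 2002: 319 days × 970 tonnes/day = 309,430 tonnes at €2.49/tonne → €770,480.70
November 16 – December 31, 2002: 46 days × 970 tonnes/day = 44,620 tonnes at €2.51/tonne → €111,996.20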